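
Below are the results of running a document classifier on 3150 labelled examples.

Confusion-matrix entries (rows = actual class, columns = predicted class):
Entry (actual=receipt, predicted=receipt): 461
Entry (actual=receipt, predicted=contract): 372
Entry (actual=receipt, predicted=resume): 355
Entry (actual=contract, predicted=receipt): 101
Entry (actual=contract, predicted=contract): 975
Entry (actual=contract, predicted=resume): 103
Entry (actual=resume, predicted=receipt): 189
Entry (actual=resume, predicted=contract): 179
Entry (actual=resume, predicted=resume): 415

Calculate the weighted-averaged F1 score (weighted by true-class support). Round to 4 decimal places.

Per-class F1 score (2·TP/(2·TP+FP+FN)):
  receipt: TP=461, FP=101+189=290, FN=372+355=727 → 922/1939 = 0.47550
  contract: TP=975, FP=372+179=551, FN=101+103=204 → 1950/2705 = 0.72089
  resume: TP=415, FP=355+103=458, FN=189+179=368 → 830/1656 = 0.50121
Weighted-F1 score = Σ (supportᵢ/N)·F1 scoreᵢ with N=3150: (1188/3150)·0.47550 + (1179/3150)·0.72089 + (783/3150)·0.50121 = 0.5737

0.5737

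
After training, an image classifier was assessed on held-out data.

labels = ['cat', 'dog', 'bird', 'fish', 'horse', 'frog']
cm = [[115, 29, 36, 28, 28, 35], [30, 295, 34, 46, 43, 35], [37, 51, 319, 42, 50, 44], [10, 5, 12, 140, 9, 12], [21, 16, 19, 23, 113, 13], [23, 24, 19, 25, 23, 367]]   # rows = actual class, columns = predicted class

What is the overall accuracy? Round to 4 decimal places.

Accuracy = trace / total = (115+295+319+140+113+367=1349) / 2171 = 1349/2171 = 0.6214

0.6214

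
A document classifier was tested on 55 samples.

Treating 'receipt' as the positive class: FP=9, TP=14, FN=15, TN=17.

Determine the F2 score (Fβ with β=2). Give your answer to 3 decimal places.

Fβ = (1+β²)·TP / ((1+β²)·TP + β²·FN + FP), with β²=4
= 5·14 / (5·14 + 4·15 + 9) = 0.504

0.504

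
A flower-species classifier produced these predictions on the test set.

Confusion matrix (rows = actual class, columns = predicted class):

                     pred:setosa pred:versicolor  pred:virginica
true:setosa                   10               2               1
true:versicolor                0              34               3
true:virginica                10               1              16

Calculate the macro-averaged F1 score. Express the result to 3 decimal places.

0.735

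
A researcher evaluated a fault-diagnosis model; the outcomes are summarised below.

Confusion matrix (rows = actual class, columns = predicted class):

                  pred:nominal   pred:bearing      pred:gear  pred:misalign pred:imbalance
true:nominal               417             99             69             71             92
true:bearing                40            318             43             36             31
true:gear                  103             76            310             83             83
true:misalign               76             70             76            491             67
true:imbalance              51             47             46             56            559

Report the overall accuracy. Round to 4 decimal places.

Accuracy = trace / total = (417+318+310+491+559=2095) / 3410 = 2095/3410 = 0.6144

0.6144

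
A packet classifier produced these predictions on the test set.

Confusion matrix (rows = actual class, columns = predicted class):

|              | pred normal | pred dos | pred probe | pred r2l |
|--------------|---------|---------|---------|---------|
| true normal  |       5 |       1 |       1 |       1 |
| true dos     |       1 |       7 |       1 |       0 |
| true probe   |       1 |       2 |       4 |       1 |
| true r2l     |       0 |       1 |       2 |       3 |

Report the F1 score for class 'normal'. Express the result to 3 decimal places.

Take TP from the diagonal, FP from the rest of the 'normal' prediction marginal, FN from the rest of the 'normal' actual marginal.
F1 score = 2·TP/(2·TP+FP+FN).
normal: TP=5, FP=1+1+0=2, FN=1+1+1=3 → 10/15 = 0.6667

0.667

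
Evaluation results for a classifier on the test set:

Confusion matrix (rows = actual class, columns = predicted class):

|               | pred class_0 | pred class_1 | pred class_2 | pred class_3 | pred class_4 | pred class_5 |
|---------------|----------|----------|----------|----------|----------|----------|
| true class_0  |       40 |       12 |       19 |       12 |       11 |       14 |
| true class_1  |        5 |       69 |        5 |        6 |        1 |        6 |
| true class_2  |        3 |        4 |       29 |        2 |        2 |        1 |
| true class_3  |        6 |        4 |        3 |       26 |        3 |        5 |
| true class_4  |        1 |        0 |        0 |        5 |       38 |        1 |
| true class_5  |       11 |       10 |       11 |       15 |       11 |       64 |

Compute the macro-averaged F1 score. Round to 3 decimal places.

0.578

Per-class F1 score (2·TP/(2·TP+FP+FN)):
  class_0: TP=40, FP=5+3+6+1+11=26, FN=12+19+12+11+14=68 → 80/174 = 0.4598
  class_1: TP=69, FP=12+4+4+0+10=30, FN=5+5+6+1+6=23 → 138/191 = 0.7225
  class_2: TP=29, FP=19+5+3+0+11=38, FN=3+4+2+2+1=12 → 58/108 = 0.5370
  class_3: TP=26, FP=12+6+2+5+15=40, FN=6+4+3+3+5=21 → 52/113 = 0.4602
  class_4: TP=38, FP=11+1+2+3+11=28, FN=1+0+0+5+1=7 → 76/111 = 0.6847
  class_5: TP=64, FP=14+6+1+5+1=27, FN=11+10+11+15+11=58 → 128/213 = 0.6009
Macro-F1 score = mean = (0.4598 + 0.7225 + 0.5370 + 0.4602 + 0.6847 + 0.6009) / 6 = 0.578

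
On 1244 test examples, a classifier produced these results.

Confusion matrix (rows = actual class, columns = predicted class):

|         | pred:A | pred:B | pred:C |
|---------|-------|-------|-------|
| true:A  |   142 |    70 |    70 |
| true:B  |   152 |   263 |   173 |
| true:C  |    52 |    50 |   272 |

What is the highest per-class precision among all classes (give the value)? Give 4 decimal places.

0.6867

Per-class precision (TP/(TP+FP)):
  A: TP=142, FP=152+52=204 → 142/346 = 0.41040
  B: TP=263, FP=70+50=120 → 263/383 = 0.68668
  C: TP=272, FP=70+173=243 → 272/515 = 0.52816
Highest is class 'B' with precision = 0.6867.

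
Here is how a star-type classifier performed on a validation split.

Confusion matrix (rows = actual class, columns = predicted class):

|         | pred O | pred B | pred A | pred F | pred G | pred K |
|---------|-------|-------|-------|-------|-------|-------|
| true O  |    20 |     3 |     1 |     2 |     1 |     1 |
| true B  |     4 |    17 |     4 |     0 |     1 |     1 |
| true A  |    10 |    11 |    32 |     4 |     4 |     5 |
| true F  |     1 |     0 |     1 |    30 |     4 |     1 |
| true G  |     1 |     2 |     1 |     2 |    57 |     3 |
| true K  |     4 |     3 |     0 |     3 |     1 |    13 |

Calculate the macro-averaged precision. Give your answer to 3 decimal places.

0.651

Per-class precision (TP/(TP+FP)):
  O: TP=20, FP=4+10+1+1+4=20 → 20/40 = 0.5000
  B: TP=17, FP=3+11+0+2+3=19 → 17/36 = 0.4722
  A: TP=32, FP=1+4+1+1+0=7 → 32/39 = 0.8205
  F: TP=30, FP=2+0+4+2+3=11 → 30/41 = 0.7317
  G: TP=57, FP=1+1+4+4+1=11 → 57/68 = 0.8382
  K: TP=13, FP=1+1+5+1+3=11 → 13/24 = 0.5417
Macro-precision = mean = (0.5000 + 0.4722 + 0.8205 + 0.7317 + 0.8382 + 0.5417) / 6 = 0.651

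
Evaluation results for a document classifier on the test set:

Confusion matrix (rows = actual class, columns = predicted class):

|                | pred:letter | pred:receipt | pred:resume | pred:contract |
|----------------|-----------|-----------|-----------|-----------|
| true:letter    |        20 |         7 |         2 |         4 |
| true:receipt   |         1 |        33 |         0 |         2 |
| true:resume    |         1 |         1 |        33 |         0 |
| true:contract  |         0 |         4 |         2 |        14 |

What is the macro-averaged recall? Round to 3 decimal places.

0.791

Per-class recall (TP/(TP+FN)):
  letter: TP=20, FN=7+2+4=13 → 20/33 = 0.6061
  receipt: TP=33, FN=1+0+2=3 → 33/36 = 0.9167
  resume: TP=33, FN=1+1+0=2 → 33/35 = 0.9429
  contract: TP=14, FN=0+4+2=6 → 14/20 = 0.7000
Macro-recall = mean = (0.6061 + 0.9167 + 0.9429 + 0.7000) / 4 = 0.791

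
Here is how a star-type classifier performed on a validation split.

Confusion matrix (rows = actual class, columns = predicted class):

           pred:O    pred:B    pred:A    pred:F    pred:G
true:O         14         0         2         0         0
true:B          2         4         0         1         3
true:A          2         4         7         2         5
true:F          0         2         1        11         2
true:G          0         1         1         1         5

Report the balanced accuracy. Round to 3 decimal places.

Balanced accuracy = mean of per-class recall.
  O: recall = 14/16 = 0.8750
  B: recall = 4/10 = 0.4000
  A: recall = 7/20 = 0.3500
  F: recall = 11/16 = 0.6875
  G: recall = 5/8 = 0.6250
Mean = (0.8750 + 0.4000 + 0.3500 + 0.6875 + 0.6250) / 5 = 0.588

0.588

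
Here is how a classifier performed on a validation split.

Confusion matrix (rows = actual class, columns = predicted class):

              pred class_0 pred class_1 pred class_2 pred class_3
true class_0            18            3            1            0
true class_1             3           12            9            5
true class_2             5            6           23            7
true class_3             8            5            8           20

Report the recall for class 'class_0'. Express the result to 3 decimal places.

Take TP from the diagonal, FP from the rest of the 'class_0' prediction marginal, FN from the rest of the 'class_0' actual marginal.
recall = TP/(TP+FN).
class_0: TP=18, FN=3+1+0=4 → 18/22 = 0.8182

0.818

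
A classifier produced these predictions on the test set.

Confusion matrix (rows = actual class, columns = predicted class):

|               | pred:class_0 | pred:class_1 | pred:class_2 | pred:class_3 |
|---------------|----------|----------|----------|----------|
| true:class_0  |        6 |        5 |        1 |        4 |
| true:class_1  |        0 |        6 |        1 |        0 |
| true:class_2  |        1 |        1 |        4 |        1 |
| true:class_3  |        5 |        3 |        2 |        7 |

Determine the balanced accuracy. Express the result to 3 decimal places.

Balanced accuracy = mean of per-class recall.
  class_0: recall = 6/16 = 0.3750
  class_1: recall = 6/7 = 0.8571
  class_2: recall = 4/7 = 0.5714
  class_3: recall = 7/17 = 0.4118
Mean = (0.3750 + 0.8571 + 0.5714 + 0.4118) / 4 = 0.554

0.554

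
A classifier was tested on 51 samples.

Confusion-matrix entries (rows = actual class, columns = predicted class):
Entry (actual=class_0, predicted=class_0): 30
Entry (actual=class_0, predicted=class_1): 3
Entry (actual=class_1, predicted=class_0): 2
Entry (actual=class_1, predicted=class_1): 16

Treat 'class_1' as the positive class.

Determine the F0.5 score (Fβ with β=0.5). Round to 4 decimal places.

Fβ = (1+β²)·TP / ((1+β²)·TP + β²·FN + FP), with β²=1/4
= 1.25·16 / (1.25·16 + 0.25·2 + 3) = 0.8511

0.8511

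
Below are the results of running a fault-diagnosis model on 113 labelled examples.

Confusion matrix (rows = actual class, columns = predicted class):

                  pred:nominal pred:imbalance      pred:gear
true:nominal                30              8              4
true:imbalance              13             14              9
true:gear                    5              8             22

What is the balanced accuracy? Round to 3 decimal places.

Balanced accuracy = mean of per-class recall.
  nominal: recall = 30/42 = 0.7143
  imbalance: recall = 14/36 = 0.3889
  gear: recall = 22/35 = 0.6286
Mean = (0.7143 + 0.3889 + 0.6286) / 3 = 0.577

0.577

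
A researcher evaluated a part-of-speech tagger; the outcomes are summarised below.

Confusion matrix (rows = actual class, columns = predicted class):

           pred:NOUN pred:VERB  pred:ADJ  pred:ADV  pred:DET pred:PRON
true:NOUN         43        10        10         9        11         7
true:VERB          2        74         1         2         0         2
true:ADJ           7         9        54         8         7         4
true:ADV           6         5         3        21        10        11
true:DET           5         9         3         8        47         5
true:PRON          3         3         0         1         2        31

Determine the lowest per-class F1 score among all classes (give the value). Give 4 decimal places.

0.4000

Per-class F1 score (2·TP/(2·TP+FP+FN)):
  NOUN: TP=43, FP=2+7+6+5+3=23, FN=10+10+9+11+7=47 → 86/156 = 0.55128
  VERB: TP=74, FP=10+9+5+9+3=36, FN=2+1+2+0+2=7 → 148/191 = 0.77487
  ADJ: TP=54, FP=10+1+3+3+0=17, FN=7+9+8+7+4=35 → 108/160 = 0.67500
  ADV: TP=21, FP=9+2+8+8+1=28, FN=6+5+3+10+11=35 → 42/105 = 0.40000
  DET: TP=47, FP=11+0+7+10+2=30, FN=5+9+3+8+5=30 → 94/154 = 0.61039
  PRON: TP=31, FP=7+2+4+11+5=29, FN=3+3+0+1+2=9 → 62/100 = 0.62000
Lowest is class 'ADV' with F1 score = 0.4000.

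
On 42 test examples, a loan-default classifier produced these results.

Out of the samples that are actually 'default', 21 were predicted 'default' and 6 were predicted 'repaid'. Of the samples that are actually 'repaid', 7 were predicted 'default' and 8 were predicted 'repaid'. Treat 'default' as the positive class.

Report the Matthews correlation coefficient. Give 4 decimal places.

0.3162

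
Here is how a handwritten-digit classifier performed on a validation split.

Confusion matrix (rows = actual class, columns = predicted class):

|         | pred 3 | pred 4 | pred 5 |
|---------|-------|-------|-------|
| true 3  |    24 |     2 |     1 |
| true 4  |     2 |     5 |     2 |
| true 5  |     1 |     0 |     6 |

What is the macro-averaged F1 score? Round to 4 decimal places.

0.7546

Per-class F1 score (2·TP/(2·TP+FP+FN)):
  3: TP=24, FP=2+1=3, FN=2+1=3 → 48/54 = 0.88889
  4: TP=5, FP=2+0=2, FN=2+2=4 → 10/16 = 0.62500
  5: TP=6, FP=1+2=3, FN=1+0=1 → 12/16 = 0.75000
Macro-F1 score = mean = (0.88889 + 0.62500 + 0.75000) / 3 = 0.7546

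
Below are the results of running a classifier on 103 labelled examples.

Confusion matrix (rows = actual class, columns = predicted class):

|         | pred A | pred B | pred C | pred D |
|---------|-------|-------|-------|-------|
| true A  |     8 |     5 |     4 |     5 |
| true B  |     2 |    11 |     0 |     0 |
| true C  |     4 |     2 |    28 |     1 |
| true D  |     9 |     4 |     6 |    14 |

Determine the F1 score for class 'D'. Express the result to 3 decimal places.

Treat 'D' as positive and all other classes as negative.
F1 score = 2·TP/(2·TP+FP+FN).
D: TP=14, FP=5+0+1=6, FN=9+4+6=19 → 28/53 = 0.5283

0.528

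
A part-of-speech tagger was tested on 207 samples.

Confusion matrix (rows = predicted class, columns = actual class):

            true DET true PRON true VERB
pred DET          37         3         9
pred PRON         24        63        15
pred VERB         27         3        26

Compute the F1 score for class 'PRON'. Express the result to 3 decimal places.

0.737

One-vs-rest for 'PRON': TP = diagonal; FP = other classes predicted 'PRON'; FN = 'PRON' predicted as other.
F1 score = 2·TP/(2·TP+FP+FN).
PRON: TP=63, FP=24+15=39, FN=3+3=6 → 126/171 = 0.7368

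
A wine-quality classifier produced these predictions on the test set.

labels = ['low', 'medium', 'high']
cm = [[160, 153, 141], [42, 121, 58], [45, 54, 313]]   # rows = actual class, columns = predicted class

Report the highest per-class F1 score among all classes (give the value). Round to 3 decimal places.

Per-class F1 score (2·TP/(2·TP+FP+FN)):
  low: TP=160, FP=42+45=87, FN=153+141=294 → 320/701 = 0.4565
  medium: TP=121, FP=153+54=207, FN=42+58=100 → 242/549 = 0.4408
  high: TP=313, FP=141+58=199, FN=45+54=99 → 626/924 = 0.6775
Highest is class 'high' with F1 score = 0.677.

0.677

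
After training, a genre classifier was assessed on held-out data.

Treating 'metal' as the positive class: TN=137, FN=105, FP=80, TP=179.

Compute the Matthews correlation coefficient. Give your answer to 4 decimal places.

0.2594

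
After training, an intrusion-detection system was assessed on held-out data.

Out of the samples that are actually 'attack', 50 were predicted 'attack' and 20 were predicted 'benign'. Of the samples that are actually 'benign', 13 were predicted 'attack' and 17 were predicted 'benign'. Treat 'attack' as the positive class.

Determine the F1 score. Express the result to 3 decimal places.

0.752

Precision = TP/(TP+FP) = 50/63 = 0.7937
Recall = TP/(TP+FN) = 50/70 = 0.7143
F1 = 2·TP/(2·TP+FP+FN) = 100/133 = 0.752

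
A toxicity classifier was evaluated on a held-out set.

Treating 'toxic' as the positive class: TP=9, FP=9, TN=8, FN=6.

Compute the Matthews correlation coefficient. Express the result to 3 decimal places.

MCC = (TP·TN − FP·FN) / √((TP+FP)(TP+FN)(TN+FP)(TN+FN))
Numerator = 9·8 − 9·6 = 18
Denominator = √(18·15·17·14) = √64260 = 253.4956
MCC = 18 / 253.4956 = 0.071

0.071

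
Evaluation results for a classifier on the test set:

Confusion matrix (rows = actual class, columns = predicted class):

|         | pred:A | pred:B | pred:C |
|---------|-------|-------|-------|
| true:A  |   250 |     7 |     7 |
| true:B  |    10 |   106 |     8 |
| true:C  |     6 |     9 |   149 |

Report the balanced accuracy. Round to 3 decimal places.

Balanced accuracy = mean of per-class recall.
  A: recall = 250/264 = 0.9470
  B: recall = 106/124 = 0.8548
  C: recall = 149/164 = 0.9085
Mean = (0.9470 + 0.8548 + 0.9085) / 3 = 0.903

0.903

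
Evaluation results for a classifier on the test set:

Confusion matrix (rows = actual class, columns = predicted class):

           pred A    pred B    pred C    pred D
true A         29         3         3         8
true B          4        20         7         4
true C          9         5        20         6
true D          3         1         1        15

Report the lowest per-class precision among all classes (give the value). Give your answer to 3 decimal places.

0.455

Per-class precision (TP/(TP+FP)):
  A: TP=29, FP=4+9+3=16 → 29/45 = 0.6444
  B: TP=20, FP=3+5+1=9 → 20/29 = 0.6897
  C: TP=20, FP=3+7+1=11 → 20/31 = 0.6452
  D: TP=15, FP=8+4+6=18 → 15/33 = 0.4545
Lowest is class 'D' with precision = 0.455.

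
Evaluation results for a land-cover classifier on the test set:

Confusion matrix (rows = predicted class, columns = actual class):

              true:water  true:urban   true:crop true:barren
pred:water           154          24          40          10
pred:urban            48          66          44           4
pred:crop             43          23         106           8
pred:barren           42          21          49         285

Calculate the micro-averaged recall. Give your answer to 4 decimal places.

0.6319

Micro-averaging pools counts across classes: ΣTP=611, ΣFP=356, ΣFN=356.
Micro-recall = TP/(TP+FN) on pooled counts = 0.6319 (equals overall accuracy in single-label multiclass).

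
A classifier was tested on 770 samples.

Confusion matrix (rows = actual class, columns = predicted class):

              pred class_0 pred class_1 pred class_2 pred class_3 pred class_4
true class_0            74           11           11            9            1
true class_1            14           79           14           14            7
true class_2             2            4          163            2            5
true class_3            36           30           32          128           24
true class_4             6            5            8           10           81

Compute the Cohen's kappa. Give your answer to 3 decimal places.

0.597

Observed agreement pₒ = trace/N = 525/770 = 0.6818
Expected agreement pₑ = Σ (rowᵢ·colᵢ)/N² = (106·132 + 128·129 + 176·228 + 250·163 + 110·118)/770² = 0.2098
κ = (pₒ − pₑ)/(1 − pₑ) = (0.6818 − 0.2098)/(1 − 0.2098) = 0.597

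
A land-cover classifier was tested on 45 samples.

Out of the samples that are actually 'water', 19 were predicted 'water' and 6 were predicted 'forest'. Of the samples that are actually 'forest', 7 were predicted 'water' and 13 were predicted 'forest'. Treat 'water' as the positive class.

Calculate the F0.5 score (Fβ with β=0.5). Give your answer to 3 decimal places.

0.736

Fβ = (1+β²)·TP / ((1+β²)·TP + β²·FN + FP), with β²=1/4
= 1.25·19 / (1.25·19 + 0.25·6 + 7) = 0.736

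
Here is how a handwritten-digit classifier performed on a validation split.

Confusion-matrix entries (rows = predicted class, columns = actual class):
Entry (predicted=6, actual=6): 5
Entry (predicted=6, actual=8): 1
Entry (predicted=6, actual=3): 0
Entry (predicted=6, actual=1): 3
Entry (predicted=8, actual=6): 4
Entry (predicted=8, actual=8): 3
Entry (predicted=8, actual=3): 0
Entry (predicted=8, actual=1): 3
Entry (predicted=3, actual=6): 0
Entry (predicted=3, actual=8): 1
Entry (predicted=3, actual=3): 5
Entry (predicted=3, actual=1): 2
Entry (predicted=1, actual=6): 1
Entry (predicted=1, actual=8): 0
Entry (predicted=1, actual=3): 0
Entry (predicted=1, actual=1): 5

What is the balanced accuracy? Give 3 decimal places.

Balanced accuracy = mean of per-class recall.
  6: recall = 5/10 = 0.5000
  8: recall = 3/5 = 0.6000
  3: recall = 5/5 = 1.0000
  1: recall = 5/13 = 0.3846
Mean = (0.5000 + 0.6000 + 1.0000 + 0.3846) / 4 = 0.621

0.621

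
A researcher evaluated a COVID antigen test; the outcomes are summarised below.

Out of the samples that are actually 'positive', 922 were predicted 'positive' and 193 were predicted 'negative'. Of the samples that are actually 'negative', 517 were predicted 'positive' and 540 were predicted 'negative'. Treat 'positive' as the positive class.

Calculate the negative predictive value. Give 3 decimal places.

0.737

NPV = TN/(TN+FN) = 540/(540+193) = 0.737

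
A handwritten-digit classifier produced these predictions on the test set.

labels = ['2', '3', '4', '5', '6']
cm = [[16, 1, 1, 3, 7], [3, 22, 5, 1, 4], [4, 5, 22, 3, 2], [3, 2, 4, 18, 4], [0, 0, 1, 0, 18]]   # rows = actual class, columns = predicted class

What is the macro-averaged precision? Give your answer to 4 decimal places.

0.6499

Per-class precision (TP/(TP+FP)):
  2: TP=16, FP=3+4+3+0=10 → 16/26 = 0.61538
  3: TP=22, FP=1+5+2+0=8 → 22/30 = 0.73333
  4: TP=22, FP=1+5+4+1=11 → 22/33 = 0.66667
  5: TP=18, FP=3+1+3+0=7 → 18/25 = 0.72000
  6: TP=18, FP=7+4+2+4=17 → 18/35 = 0.51429
Macro-precision = mean = (0.61538 + 0.73333 + 0.66667 + 0.72000 + 0.51429) / 5 = 0.6499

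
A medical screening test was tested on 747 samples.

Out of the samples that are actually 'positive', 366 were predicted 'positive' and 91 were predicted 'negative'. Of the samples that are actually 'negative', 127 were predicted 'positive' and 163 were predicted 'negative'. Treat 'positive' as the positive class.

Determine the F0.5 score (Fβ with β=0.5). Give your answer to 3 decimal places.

Fβ = (1+β²)·TP / ((1+β²)·TP + β²·FN + FP), with β²=1/4
= 1.25·366 / (1.25·366 + 0.25·91 + 127) = 0.753

0.753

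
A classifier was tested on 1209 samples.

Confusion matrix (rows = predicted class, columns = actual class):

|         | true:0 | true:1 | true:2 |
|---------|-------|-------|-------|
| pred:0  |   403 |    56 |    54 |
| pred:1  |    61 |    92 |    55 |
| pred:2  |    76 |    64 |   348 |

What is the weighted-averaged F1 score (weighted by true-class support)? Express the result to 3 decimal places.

0.697

Per-class F1 score (2·TP/(2·TP+FP+FN)):
  0: TP=403, FP=56+54=110, FN=61+76=137 → 806/1053 = 0.7654
  1: TP=92, FP=61+55=116, FN=56+64=120 → 184/420 = 0.4381
  2: TP=348, FP=76+64=140, FN=54+55=109 → 696/945 = 0.7365
Weighted-F1 score = Σ (supportᵢ/N)·F1 scoreᵢ with N=1209: (540/1209)·0.7654 + (212/1209)·0.4381 + (457/1209)·0.7365 = 0.697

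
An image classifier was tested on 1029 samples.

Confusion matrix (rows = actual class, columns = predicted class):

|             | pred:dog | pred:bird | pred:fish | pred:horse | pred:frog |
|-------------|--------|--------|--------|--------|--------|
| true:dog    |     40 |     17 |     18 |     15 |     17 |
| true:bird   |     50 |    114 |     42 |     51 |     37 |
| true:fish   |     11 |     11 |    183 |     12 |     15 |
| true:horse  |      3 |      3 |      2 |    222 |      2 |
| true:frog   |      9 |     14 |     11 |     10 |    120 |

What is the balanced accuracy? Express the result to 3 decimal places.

0.648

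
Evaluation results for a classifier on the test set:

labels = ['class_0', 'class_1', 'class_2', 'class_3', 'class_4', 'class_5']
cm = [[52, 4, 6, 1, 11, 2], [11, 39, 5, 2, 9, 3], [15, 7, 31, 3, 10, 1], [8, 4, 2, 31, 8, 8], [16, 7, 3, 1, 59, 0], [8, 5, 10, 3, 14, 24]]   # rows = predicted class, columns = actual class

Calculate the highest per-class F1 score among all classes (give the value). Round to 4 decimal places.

0.6078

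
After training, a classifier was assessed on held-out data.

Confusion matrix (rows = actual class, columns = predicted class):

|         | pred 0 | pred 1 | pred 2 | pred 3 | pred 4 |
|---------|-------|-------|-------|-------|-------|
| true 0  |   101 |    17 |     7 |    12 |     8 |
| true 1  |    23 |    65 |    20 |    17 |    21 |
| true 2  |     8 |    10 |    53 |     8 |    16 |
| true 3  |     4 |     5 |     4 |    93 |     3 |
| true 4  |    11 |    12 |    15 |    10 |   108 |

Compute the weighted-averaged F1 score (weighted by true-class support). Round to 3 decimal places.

0.639

Per-class F1 score (2·TP/(2·TP+FP+FN)):
  0: TP=101, FP=23+8+4+11=46, FN=17+7+12+8=44 → 202/292 = 0.6918
  1: TP=65, FP=17+10+5+12=44, FN=23+20+17+21=81 → 130/255 = 0.5098
  2: TP=53, FP=7+20+4+15=46, FN=8+10+8+16=42 → 106/194 = 0.5464
  3: TP=93, FP=12+17+8+10=47, FN=4+5+4+3=16 → 186/249 = 0.7470
  4: TP=108, FP=8+21+16+3=48, FN=11+12+15+10=48 → 216/312 = 0.6923
Weighted-F1 score = Σ (supportᵢ/N)·F1 scoreᵢ with N=651: (145/651)·0.6918 + (146/651)·0.5098 + (95/651)·0.5464 + (109/651)·0.7470 + (156/651)·0.6923 = 0.639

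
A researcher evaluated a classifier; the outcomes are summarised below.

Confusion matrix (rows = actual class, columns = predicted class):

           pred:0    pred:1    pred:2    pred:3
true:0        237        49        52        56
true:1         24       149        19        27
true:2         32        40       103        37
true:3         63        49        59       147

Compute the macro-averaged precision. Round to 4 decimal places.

0.5444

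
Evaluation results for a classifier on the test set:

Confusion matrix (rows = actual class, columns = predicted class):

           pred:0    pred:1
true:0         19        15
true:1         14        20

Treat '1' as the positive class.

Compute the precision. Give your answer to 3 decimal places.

0.571

Precision = TP/(TP+FP) = 20/(20+15) = 20/35 = 0.571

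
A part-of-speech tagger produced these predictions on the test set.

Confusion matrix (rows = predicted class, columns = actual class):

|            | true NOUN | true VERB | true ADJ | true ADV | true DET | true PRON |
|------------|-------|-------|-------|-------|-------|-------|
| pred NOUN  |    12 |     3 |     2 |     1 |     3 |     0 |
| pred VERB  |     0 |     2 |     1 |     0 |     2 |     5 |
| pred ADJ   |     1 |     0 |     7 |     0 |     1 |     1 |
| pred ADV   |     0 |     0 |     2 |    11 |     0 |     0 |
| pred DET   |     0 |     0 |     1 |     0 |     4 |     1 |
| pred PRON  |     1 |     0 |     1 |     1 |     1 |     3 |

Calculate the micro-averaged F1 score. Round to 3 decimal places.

Micro-averaging pools counts across classes: ΣTP=39, ΣFP=28, ΣFN=28.
Micro-F1 score = 2·TP/(2·TP+FP+FN) on pooled counts = 0.582 (equals overall accuracy in single-label multiclass).

0.582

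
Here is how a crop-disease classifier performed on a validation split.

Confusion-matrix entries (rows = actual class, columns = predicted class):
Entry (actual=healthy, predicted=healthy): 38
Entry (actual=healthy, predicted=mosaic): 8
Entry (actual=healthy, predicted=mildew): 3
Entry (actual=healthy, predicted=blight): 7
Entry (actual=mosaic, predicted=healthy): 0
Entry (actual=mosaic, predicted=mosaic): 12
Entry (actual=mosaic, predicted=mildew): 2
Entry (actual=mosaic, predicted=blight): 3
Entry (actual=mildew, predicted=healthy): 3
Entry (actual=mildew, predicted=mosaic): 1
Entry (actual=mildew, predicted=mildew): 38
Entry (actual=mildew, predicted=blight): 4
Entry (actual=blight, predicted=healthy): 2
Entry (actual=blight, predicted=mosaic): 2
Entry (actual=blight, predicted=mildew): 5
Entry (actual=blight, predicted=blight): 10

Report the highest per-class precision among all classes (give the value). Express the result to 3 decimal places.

0.884

Per-class precision (TP/(TP+FP)):
  healthy: TP=38, FP=0+3+2=5 → 38/43 = 0.8837
  mosaic: TP=12, FP=8+1+2=11 → 12/23 = 0.5217
  mildew: TP=38, FP=3+2+5=10 → 38/48 = 0.7917
  blight: TP=10, FP=7+3+4=14 → 10/24 = 0.4167
Highest is class 'healthy' with precision = 0.884.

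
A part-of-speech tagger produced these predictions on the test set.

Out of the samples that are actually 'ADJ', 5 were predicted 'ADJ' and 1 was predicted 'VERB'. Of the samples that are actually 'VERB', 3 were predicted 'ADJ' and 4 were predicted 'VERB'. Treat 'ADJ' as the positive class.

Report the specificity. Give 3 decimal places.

0.571

Specificity = TN/(TN+FP) = 4/(4+3) = 0.571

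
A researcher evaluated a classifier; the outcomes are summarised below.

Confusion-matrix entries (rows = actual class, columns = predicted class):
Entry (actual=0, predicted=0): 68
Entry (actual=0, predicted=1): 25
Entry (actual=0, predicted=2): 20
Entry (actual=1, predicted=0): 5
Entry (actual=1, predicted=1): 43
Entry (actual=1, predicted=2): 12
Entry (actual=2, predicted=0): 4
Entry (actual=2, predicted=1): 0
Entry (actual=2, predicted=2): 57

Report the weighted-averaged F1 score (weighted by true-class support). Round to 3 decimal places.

0.716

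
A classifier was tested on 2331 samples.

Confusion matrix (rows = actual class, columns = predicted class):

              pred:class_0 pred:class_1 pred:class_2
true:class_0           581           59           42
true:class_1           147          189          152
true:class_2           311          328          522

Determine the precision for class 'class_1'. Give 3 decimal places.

0.328

Take TP from the diagonal, FP from the rest of the 'class_1' prediction marginal, FN from the rest of the 'class_1' actual marginal.
precision = TP/(TP+FP).
class_1: TP=189, FP=59+328=387 → 189/576 = 0.3281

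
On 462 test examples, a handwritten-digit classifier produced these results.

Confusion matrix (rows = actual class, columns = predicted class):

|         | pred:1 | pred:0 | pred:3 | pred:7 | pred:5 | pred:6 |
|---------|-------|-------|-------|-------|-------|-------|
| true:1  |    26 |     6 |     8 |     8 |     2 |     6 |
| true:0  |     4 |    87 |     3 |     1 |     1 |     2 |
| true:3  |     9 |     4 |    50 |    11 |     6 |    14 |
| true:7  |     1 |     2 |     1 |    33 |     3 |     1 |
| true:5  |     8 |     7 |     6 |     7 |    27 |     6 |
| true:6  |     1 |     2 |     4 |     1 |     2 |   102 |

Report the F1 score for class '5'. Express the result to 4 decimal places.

Treat '5' as positive and all other classes as negative.
F1 score = 2·TP/(2·TP+FP+FN).
5: TP=27, FP=2+1+6+3+2=14, FN=8+7+6+7+6=34 → 54/102 = 0.52941

0.5294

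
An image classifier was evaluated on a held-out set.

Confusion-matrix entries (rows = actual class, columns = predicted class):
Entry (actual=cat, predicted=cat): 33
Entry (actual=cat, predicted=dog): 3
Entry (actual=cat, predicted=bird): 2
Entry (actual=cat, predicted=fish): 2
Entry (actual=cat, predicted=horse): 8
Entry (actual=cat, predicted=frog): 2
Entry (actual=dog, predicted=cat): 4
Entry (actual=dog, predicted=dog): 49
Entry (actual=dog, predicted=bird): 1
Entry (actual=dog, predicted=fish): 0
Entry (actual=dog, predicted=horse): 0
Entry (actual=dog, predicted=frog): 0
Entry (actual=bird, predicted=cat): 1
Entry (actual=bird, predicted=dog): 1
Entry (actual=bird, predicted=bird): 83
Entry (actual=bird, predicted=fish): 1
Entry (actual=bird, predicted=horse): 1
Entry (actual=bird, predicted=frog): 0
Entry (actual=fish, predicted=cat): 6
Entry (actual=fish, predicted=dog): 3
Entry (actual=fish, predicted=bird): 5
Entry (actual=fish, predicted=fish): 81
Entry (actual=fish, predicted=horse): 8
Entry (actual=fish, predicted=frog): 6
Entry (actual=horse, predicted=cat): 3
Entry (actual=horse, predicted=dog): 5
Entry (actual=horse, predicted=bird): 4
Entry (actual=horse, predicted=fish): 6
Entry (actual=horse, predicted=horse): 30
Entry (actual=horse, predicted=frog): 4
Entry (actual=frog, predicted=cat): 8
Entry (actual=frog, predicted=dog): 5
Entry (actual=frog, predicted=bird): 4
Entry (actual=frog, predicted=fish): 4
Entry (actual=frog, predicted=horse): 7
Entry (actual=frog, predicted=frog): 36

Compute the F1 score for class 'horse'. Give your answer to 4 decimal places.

Take TP from the diagonal, FP from the rest of the 'horse' prediction marginal, FN from the rest of the 'horse' actual marginal.
F1 score = 2·TP/(2·TP+FP+FN).
horse: TP=30, FP=8+0+1+8+7=24, FN=3+5+4+6+4=22 → 60/106 = 0.56604

0.5660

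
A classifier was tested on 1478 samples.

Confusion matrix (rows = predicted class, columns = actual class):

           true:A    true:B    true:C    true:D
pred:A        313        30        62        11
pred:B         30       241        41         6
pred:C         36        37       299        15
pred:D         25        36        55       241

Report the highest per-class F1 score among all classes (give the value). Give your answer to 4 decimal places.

Per-class F1 score (2·TP/(2·TP+FP+FN)):
  A: TP=313, FP=30+62+11=103, FN=30+36+25=91 → 626/820 = 0.76341
  B: TP=241, FP=30+41+6=77, FN=30+37+36=103 → 482/662 = 0.72810
  C: TP=299, FP=36+37+15=88, FN=62+41+55=158 → 598/844 = 0.70853
  D: TP=241, FP=25+36+55=116, FN=11+6+15=32 → 482/630 = 0.76508
Highest is class 'D' with F1 score = 0.7651.

0.7651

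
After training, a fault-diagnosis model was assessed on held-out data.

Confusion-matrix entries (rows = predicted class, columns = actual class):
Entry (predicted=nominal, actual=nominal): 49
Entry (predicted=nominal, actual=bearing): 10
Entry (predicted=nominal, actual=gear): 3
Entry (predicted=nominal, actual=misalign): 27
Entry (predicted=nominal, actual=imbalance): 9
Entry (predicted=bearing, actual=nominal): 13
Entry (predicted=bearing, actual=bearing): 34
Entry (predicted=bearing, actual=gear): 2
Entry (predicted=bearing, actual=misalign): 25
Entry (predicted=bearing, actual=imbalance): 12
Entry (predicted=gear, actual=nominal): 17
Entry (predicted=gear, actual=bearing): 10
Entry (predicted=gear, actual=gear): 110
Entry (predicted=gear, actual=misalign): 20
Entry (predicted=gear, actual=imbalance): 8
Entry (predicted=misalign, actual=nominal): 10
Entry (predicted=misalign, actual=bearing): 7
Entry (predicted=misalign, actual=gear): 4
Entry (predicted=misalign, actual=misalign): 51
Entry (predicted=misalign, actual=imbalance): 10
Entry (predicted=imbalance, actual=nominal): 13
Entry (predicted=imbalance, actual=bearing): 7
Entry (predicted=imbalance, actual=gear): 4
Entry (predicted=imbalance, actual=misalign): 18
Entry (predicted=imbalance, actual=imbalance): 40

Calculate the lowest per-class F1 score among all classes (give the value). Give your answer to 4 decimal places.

Per-class F1 score (2·TP/(2·TP+FP+FN)):
  nominal: TP=49, FP=10+3+27+9=49, FN=13+17+10+13=53 → 98/200 = 0.49000
  bearing: TP=34, FP=13+2+25+12=52, FN=10+10+7+7=34 → 68/154 = 0.44156
  gear: TP=110, FP=17+10+20+8=55, FN=3+2+4+4=13 → 220/288 = 0.76389
  misalign: TP=51, FP=10+7+4+10=31, FN=27+25+20+18=90 → 102/223 = 0.45740
  imbalance: TP=40, FP=13+7+4+18=42, FN=9+12+8+10=39 → 80/161 = 0.49689
Lowest is class 'bearing' with F1 score = 0.4416.

0.4416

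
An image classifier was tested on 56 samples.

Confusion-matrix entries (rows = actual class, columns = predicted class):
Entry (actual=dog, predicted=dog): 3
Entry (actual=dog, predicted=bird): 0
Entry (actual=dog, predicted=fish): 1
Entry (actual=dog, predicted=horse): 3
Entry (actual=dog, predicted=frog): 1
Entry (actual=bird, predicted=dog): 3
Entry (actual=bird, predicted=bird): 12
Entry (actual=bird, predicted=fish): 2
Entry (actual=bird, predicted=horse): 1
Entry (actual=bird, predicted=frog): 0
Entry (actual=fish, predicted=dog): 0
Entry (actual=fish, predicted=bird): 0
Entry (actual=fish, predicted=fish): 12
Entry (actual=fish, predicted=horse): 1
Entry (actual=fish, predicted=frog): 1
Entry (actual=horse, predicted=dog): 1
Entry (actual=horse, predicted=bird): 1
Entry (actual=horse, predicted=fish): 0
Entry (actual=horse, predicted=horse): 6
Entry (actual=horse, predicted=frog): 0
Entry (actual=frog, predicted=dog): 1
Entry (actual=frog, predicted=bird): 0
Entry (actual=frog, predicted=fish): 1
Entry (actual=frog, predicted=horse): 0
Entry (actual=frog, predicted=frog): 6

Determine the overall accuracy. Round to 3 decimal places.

Accuracy = trace / total = (3+12+12+6+6=39) / 56 = 39/56 = 0.696

0.696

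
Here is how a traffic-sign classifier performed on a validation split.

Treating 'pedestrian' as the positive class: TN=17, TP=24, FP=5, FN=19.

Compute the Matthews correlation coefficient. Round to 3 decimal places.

MCC = (TP·TN − FP·FN) / √((TP+FP)(TP+FN)(TN+FP)(TN+FN))
Numerator = 24·17 − 5·19 = 313
Denominator = √(29·43·22·36) = √987624 = 993.7927
MCC = 313 / 993.7927 = 0.315

0.315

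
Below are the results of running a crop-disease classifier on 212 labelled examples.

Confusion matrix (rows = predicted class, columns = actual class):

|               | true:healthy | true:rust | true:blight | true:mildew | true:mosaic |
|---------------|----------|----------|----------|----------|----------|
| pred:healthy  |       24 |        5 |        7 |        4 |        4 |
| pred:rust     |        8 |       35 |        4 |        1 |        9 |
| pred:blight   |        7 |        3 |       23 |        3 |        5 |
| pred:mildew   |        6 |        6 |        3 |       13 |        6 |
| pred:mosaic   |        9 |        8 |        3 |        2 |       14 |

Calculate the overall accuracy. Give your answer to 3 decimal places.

0.514

Accuracy = trace / total = (24+35+23+13+14=109) / 212 = 109/212 = 0.514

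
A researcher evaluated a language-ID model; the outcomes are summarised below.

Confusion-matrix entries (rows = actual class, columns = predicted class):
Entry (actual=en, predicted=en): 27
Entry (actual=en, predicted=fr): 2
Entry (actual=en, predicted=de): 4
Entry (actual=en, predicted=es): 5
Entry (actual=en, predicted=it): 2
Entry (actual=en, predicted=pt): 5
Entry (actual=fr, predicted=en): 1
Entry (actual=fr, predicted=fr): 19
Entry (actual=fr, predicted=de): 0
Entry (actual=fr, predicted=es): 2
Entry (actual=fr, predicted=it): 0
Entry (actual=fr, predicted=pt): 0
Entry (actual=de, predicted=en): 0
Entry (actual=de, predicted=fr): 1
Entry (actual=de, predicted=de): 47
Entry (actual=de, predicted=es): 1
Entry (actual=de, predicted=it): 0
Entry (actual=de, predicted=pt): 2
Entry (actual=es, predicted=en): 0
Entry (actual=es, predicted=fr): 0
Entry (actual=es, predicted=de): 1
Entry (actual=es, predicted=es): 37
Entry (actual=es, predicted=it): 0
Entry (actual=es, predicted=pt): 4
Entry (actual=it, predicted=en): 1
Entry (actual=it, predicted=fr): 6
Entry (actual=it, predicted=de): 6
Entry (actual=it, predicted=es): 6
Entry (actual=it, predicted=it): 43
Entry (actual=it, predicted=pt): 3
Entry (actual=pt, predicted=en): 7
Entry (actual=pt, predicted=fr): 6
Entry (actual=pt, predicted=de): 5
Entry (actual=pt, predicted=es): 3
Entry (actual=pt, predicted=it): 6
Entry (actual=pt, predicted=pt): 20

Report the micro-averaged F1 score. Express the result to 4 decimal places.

0.7096

Micro-averaging pools counts across classes: ΣTP=193, ΣFP=79, ΣFN=79.
Micro-F1 score = 2·TP/(2·TP+FP+FN) on pooled counts = 0.7096 (equals overall accuracy in single-label multiclass).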